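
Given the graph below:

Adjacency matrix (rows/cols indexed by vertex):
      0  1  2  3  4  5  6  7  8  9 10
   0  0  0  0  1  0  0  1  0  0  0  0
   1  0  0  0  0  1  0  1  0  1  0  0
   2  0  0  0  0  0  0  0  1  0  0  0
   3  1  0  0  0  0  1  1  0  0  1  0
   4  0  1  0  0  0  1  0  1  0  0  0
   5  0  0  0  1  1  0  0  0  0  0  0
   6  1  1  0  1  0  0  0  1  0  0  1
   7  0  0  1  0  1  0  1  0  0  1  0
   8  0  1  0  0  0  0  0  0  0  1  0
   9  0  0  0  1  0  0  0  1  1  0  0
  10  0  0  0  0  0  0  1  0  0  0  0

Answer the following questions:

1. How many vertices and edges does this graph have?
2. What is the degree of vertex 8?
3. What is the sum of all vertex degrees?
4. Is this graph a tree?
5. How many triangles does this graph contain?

Count: 11 vertices, 15 edges.
Vertex 8 has neighbors [1, 9], degree = 2.
Handshaking lemma: 2 * 15 = 30.
A tree on 11 vertices has 10 edges. This graph has 15 edges (5 extra). Not a tree.
Number of triangles = 1.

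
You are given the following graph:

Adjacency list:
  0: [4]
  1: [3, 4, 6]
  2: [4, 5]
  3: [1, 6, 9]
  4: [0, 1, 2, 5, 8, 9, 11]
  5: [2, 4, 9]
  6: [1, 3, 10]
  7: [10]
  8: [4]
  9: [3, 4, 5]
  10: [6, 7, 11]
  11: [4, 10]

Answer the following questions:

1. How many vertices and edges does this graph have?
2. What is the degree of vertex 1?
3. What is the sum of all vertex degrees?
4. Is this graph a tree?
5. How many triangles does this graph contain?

Count: 12 vertices, 16 edges.
Vertex 1 has neighbors [3, 4, 6], degree = 3.
Handshaking lemma: 2 * 16 = 32.
A tree on 12 vertices has 11 edges. This graph has 16 edges (5 extra). Not a tree.
Number of triangles = 3.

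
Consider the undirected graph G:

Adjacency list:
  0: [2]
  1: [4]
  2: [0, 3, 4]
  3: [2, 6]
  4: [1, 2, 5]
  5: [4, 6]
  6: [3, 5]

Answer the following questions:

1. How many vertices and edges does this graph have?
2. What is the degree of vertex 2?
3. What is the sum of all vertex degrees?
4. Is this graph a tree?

Count: 7 vertices, 7 edges.
Vertex 2 has neighbors [0, 3, 4], degree = 3.
Handshaking lemma: 2 * 7 = 14.
A tree on 7 vertices has 6 edges. This graph has 7 edges (1 extra). Not a tree.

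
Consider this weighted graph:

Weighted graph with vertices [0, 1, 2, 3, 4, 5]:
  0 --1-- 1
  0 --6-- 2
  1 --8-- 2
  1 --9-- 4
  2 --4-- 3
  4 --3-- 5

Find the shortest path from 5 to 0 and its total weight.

Using Dijkstra's algorithm from vertex 5:
Shortest path: 5 -> 4 -> 1 -> 0
Total weight: 3 + 9 + 1 = 13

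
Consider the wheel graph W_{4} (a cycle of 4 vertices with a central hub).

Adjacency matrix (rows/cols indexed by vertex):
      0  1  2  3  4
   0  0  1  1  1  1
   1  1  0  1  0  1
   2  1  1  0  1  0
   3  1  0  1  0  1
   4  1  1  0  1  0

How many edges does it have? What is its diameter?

Wheel graph W_{4}: 4 cycle edges + 4 spoke edges = 8 edges.
The hub is distance 1 from all cycle vertices. Max distance between cycle vertices through hub is 2.
Diameter = 2.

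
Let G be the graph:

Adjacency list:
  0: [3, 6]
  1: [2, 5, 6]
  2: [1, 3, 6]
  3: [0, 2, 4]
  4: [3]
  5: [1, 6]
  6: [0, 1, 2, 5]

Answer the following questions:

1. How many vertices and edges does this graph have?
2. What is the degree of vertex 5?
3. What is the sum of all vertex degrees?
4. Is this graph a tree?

Count: 7 vertices, 9 edges.
Vertex 5 has neighbors [1, 6], degree = 2.
Handshaking lemma: 2 * 9 = 18.
A tree on 7 vertices has 6 edges. This graph has 9 edges (3 extra). Not a tree.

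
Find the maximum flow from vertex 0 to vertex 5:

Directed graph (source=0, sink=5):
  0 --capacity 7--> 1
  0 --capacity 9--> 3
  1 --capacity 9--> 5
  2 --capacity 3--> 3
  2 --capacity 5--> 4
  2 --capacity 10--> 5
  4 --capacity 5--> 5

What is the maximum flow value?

Computing max flow:
  Flow on (0->1): 7/7
  Flow on (1->5): 7/9
Maximum flow = 7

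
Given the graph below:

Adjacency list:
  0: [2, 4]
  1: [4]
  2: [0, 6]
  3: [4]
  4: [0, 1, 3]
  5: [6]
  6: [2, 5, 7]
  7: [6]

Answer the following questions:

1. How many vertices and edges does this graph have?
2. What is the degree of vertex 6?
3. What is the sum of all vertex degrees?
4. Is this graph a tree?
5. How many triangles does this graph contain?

Count: 8 vertices, 7 edges.
Vertex 6 has neighbors [2, 5, 7], degree = 3.
Handshaking lemma: 2 * 7 = 14.
A graph is a tree iff it is connected and has exactly n-1 edges. This graph is connected (all 8 vertices in one component) and has 8-1 = 7 edges. It is a tree.
Number of triangles = 0.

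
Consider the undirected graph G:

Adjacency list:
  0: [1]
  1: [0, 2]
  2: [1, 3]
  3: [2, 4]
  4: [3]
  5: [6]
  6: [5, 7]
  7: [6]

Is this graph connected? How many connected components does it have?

Checking connectivity: the graph has 2 connected component(s).
Components: [[0, 1, 2, 3, 4], [5, 6, 7]]. The graph is NOT connected.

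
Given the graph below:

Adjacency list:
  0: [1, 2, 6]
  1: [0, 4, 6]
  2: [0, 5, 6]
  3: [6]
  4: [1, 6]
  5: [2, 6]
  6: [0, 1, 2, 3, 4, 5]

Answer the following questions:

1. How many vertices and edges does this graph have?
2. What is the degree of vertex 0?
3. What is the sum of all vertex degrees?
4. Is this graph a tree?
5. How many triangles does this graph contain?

Count: 7 vertices, 10 edges.
Vertex 0 has neighbors [1, 2, 6], degree = 3.
Handshaking lemma: 2 * 10 = 20.
A tree on 7 vertices has 6 edges. This graph has 10 edges (4 extra). Not a tree.
Number of triangles = 4.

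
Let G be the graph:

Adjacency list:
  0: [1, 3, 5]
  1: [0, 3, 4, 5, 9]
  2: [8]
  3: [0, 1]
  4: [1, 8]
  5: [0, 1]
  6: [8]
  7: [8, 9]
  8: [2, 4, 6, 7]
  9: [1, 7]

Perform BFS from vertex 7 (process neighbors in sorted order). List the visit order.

BFS from vertex 7 (neighbors processed in ascending order):
Visit order: 7, 8, 9, 2, 4, 6, 1, 0, 3, 5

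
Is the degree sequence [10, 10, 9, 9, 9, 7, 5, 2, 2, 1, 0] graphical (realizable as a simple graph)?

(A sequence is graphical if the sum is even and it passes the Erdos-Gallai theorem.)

Sum of degrees = 64. Sum is even but fails Erdos-Gallai. The sequence is NOT graphical.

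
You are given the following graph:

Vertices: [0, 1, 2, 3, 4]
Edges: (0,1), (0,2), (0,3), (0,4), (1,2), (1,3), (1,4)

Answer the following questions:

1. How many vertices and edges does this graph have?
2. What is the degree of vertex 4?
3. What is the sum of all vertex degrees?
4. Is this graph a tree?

Count: 5 vertices, 7 edges.
Vertex 4 has neighbors [0, 1], degree = 2.
Handshaking lemma: 2 * 7 = 14.
A tree on 5 vertices has 4 edges. This graph has 7 edges (3 extra). Not a tree.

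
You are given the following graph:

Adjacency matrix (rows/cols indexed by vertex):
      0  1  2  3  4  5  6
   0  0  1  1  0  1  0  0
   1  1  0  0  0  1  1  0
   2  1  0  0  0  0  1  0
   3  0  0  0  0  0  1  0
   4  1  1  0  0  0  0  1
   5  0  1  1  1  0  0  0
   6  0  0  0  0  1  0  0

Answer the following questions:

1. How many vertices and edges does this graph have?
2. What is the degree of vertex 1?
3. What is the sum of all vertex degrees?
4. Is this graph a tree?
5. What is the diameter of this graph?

Count: 7 vertices, 8 edges.
Vertex 1 has neighbors [0, 4, 5], degree = 3.
Handshaking lemma: 2 * 8 = 16.
A tree on 7 vertices has 6 edges. This graph has 8 edges (2 extra). Not a tree.
Diameter (longest shortest path) = 4.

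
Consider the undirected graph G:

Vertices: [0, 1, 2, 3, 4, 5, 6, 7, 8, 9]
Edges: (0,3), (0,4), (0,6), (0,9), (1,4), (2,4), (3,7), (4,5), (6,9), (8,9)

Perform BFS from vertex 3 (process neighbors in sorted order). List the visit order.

BFS from vertex 3 (neighbors processed in ascending order):
Visit order: 3, 0, 7, 4, 6, 9, 1, 2, 5, 8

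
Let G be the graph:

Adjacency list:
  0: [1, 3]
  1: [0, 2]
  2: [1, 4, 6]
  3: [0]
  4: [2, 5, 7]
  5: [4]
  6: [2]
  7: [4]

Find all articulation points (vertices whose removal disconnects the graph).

An articulation point is a vertex whose removal disconnects the graph.
Articulation points: [0, 1, 2, 4]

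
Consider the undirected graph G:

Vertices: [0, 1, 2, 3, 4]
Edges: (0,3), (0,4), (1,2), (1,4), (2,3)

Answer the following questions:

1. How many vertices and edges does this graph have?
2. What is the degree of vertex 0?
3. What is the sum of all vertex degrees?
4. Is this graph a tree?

Count: 5 vertices, 5 edges.
Vertex 0 has neighbors [3, 4], degree = 2.
Handshaking lemma: 2 * 5 = 10.
A tree on 5 vertices has 4 edges. This graph has 5 edges (1 extra). Not a tree.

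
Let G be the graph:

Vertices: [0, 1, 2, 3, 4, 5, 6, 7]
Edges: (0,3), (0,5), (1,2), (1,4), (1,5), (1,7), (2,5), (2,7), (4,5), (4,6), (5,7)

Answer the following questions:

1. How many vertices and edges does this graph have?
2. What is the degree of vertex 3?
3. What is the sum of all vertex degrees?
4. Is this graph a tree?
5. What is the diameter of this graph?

Count: 8 vertices, 11 edges.
Vertex 3 has neighbors [0], degree = 1.
Handshaking lemma: 2 * 11 = 22.
A tree on 8 vertices has 7 edges. This graph has 11 edges (4 extra). Not a tree.
Diameter (longest shortest path) = 4.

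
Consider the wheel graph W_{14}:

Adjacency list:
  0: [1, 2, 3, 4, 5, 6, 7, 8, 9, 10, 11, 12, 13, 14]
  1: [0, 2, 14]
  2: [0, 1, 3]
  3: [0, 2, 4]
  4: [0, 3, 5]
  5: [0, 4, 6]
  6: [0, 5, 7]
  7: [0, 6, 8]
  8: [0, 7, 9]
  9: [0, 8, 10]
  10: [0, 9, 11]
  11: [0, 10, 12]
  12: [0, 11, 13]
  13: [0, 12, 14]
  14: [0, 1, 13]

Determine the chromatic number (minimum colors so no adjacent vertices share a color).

W_{14} = C_{14} plus a hub adjacent to every cycle vertex.
The outer cycle needs 2 colors (even cycle); the hub is adjacent to all of them so needs a fresh color.
Chromatic number = 2 + 1 = 3.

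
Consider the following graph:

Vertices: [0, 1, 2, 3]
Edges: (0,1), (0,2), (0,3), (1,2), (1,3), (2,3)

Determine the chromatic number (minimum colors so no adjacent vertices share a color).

The graph has a maximum clique of size 4 (lower bound on chromatic number).
A valid 4-coloring: {0: 0, 1: 1, 2: 2, 3: 3}.
Chromatic number = 4.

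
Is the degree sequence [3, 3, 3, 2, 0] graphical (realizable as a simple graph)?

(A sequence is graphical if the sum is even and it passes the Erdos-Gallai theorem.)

Sum of degrees = 11. Sum is odd, so the sequence is NOT graphical.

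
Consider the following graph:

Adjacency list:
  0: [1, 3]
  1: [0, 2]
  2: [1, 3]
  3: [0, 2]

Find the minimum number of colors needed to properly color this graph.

The graph has a maximum clique of size 2 (lower bound on chromatic number).
A valid 2-coloring: {0: 0, 1: 1, 2: 0, 3: 1}.
Chromatic number = 2.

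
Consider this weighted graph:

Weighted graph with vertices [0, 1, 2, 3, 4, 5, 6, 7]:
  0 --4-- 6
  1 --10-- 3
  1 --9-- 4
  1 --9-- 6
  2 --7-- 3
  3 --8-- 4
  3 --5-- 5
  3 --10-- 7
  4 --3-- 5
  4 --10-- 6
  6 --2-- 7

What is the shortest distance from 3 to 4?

Using Dijkstra's algorithm from vertex 3:
Shortest path: 3 -> 4
Total weight: 8 = 8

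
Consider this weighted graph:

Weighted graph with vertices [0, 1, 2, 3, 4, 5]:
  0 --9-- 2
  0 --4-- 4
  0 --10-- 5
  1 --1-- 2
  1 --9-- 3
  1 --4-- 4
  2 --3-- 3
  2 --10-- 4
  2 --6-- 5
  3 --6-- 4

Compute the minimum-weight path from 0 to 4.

Using Dijkstra's algorithm from vertex 0:
Shortest path: 0 -> 4
Total weight: 4 = 4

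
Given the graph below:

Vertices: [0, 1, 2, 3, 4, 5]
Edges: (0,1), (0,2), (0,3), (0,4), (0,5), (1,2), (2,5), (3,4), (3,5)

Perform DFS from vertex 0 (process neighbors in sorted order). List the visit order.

DFS from vertex 0 (neighbors processed in ascending order):
Visit order: 0, 1, 2, 5, 3, 4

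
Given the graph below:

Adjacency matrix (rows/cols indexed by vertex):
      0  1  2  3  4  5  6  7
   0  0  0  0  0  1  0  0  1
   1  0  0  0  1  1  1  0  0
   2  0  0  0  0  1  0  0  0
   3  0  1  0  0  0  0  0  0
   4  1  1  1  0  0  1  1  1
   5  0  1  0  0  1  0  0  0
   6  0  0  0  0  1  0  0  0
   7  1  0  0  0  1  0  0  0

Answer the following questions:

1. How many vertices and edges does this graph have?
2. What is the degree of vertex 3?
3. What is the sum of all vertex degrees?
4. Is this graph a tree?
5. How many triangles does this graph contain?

Count: 8 vertices, 9 edges.
Vertex 3 has neighbors [1], degree = 1.
Handshaking lemma: 2 * 9 = 18.
A tree on 8 vertices has 7 edges. This graph has 9 edges (2 extra). Not a tree.
Number of triangles = 2.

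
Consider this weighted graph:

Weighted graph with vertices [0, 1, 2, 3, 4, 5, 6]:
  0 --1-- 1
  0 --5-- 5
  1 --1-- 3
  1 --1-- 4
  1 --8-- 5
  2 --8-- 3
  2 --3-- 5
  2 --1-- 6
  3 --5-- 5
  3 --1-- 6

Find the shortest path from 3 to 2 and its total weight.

Using Dijkstra's algorithm from vertex 3:
Shortest path: 3 -> 6 -> 2
Total weight: 1 + 1 = 2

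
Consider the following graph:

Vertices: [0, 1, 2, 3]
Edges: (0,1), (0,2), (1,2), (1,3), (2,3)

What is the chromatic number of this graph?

The graph has a maximum clique of size 3 (lower bound on chromatic number).
A valid 3-coloring: {0: 2, 1: 0, 2: 1, 3: 2}.
Chromatic number = 3.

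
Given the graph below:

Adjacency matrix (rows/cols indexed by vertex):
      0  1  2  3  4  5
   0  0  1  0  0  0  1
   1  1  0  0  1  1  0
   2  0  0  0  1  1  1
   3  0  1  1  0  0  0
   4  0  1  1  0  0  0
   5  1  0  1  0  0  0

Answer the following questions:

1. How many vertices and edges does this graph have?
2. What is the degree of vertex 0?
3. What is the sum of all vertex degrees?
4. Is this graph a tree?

Count: 6 vertices, 7 edges.
Vertex 0 has neighbors [1, 5], degree = 2.
Handshaking lemma: 2 * 7 = 14.
A tree on 6 vertices has 5 edges. This graph has 7 edges (2 extra). Not a tree.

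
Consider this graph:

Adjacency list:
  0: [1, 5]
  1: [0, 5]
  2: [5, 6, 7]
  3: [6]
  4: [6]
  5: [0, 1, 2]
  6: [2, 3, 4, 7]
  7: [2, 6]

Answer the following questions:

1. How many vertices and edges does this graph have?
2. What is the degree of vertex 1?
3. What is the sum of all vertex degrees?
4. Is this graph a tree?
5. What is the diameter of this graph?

Count: 8 vertices, 9 edges.
Vertex 1 has neighbors [0, 5], degree = 2.
Handshaking lemma: 2 * 9 = 18.
A tree on 8 vertices has 7 edges. This graph has 9 edges (2 extra). Not a tree.
Diameter (longest shortest path) = 4.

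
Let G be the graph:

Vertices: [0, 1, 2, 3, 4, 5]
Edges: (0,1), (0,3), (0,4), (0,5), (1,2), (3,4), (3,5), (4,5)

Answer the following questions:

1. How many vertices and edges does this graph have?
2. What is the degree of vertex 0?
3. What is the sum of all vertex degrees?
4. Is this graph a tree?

Count: 6 vertices, 8 edges.
Vertex 0 has neighbors [1, 3, 4, 5], degree = 4.
Handshaking lemma: 2 * 8 = 16.
A tree on 6 vertices has 5 edges. This graph has 8 edges (3 extra). Not a tree.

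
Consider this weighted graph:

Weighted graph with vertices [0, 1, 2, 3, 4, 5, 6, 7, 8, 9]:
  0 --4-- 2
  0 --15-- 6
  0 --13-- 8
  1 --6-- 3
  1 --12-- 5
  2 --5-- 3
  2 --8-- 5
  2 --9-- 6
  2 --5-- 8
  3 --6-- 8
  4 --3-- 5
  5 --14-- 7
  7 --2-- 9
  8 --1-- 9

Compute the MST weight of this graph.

Applying Kruskal's algorithm (sort edges by weight, add if no cycle):
  Add (8,9) w=1
  Add (7,9) w=2
  Add (4,5) w=3
  Add (0,2) w=4
  Add (2,3) w=5
  Add (2,8) w=5
  Add (1,3) w=6
  Skip (3,8) w=6 (creates cycle)
  Add (2,5) w=8
  Add (2,6) w=9
  Skip (1,5) w=12 (creates cycle)
  Skip (0,8) w=13 (creates cycle)
  Skip (5,7) w=14 (creates cycle)
  Skip (0,6) w=15 (creates cycle)
MST weight = 43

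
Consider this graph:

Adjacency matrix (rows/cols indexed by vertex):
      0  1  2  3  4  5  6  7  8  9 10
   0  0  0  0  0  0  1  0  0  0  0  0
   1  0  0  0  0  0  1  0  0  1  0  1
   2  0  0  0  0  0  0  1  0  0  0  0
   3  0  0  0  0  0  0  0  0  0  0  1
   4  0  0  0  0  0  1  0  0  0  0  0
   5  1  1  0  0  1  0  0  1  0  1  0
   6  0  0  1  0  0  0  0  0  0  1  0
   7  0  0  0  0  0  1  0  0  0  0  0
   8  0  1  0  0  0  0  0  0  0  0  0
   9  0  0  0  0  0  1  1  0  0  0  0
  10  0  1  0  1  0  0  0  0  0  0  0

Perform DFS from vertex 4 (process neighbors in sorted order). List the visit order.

DFS from vertex 4 (neighbors processed in ascending order):
Visit order: 4, 5, 0, 1, 8, 10, 3, 7, 9, 6, 2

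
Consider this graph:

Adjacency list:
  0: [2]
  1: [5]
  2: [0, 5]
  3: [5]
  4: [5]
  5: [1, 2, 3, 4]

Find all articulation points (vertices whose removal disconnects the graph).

An articulation point is a vertex whose removal disconnects the graph.
Articulation points: [2, 5]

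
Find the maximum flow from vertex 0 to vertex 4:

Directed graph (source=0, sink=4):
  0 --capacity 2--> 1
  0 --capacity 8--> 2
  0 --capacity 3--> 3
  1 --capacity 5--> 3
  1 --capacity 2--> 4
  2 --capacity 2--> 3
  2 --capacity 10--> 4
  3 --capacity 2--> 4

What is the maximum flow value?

Computing max flow:
  Flow on (0->1): 2/2
  Flow on (0->2): 8/8
  Flow on (0->3): 2/3
  Flow on (1->4): 2/2
  Flow on (2->4): 8/10
  Flow on (3->4): 2/2
Maximum flow = 12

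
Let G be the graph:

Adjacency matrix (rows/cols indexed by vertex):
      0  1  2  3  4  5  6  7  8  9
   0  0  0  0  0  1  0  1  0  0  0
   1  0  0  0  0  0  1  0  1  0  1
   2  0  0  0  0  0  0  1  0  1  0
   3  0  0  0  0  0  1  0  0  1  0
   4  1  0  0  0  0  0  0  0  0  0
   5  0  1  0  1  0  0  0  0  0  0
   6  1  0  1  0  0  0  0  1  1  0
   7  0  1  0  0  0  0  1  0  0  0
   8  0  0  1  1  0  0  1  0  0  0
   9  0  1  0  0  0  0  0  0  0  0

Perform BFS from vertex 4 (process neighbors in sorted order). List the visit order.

BFS from vertex 4 (neighbors processed in ascending order):
Visit order: 4, 0, 6, 2, 7, 8, 1, 3, 5, 9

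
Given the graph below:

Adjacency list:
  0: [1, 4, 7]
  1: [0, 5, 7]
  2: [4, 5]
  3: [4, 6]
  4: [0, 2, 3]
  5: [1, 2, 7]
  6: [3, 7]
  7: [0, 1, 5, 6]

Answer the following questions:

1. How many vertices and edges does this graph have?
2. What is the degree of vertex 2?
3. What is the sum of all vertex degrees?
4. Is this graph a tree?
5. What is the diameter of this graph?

Count: 8 vertices, 11 edges.
Vertex 2 has neighbors [4, 5], degree = 2.
Handshaking lemma: 2 * 11 = 22.
A tree on 8 vertices has 7 edges. This graph has 11 edges (4 extra). Not a tree.
Diameter (longest shortest path) = 3.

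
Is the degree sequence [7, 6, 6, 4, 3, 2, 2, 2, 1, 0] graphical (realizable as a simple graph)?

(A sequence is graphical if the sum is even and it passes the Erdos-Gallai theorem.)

Sum of degrees = 33. Sum is odd, so the sequence is NOT graphical.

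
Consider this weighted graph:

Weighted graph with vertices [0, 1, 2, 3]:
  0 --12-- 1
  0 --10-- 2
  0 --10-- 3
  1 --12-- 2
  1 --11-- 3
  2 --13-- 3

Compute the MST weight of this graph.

Applying Kruskal's algorithm (sort edges by weight, add if no cycle):
  Add (0,3) w=10
  Add (0,2) w=10
  Add (1,3) w=11
  Skip (0,1) w=12 (creates cycle)
  Skip (1,2) w=12 (creates cycle)
  Skip (2,3) w=13 (creates cycle)
MST weight = 31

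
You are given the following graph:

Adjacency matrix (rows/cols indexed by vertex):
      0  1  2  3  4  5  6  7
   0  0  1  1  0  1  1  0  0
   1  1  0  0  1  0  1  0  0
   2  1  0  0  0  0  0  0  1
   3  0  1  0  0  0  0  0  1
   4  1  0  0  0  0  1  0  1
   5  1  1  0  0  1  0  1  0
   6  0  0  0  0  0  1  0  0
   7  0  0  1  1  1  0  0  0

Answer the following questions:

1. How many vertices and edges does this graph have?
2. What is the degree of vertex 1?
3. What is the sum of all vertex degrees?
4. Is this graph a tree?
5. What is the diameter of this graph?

Count: 8 vertices, 11 edges.
Vertex 1 has neighbors [0, 3, 5], degree = 3.
Handshaking lemma: 2 * 11 = 22.
A tree on 8 vertices has 7 edges. This graph has 11 edges (4 extra). Not a tree.
Diameter (longest shortest path) = 3.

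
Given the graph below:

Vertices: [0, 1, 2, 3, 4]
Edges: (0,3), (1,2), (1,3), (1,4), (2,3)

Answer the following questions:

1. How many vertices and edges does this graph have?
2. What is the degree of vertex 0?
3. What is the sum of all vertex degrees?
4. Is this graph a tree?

Count: 5 vertices, 5 edges.
Vertex 0 has neighbors [3], degree = 1.
Handshaking lemma: 2 * 5 = 10.
A tree on 5 vertices has 4 edges. This graph has 5 edges (1 extra). Not a tree.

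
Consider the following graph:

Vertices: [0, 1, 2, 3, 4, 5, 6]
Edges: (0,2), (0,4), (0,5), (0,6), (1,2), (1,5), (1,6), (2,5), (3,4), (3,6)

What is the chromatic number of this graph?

The graph has a maximum clique of size 3 (lower bound on chromatic number).
A valid 3-coloring: {0: 0, 1: 0, 2: 1, 3: 0, 4: 1, 5: 2, 6: 1}.
Chromatic number = 3.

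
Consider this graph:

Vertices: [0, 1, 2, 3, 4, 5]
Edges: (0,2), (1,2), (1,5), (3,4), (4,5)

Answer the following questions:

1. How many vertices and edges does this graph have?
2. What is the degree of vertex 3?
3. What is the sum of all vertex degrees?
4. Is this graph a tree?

Count: 6 vertices, 5 edges.
Vertex 3 has neighbors [4], degree = 1.
Handshaking lemma: 2 * 5 = 10.
A graph is a tree iff it is connected and has exactly n-1 edges. This graph is connected (all 6 vertices in one component) and has 6-1 = 5 edges. It is a tree.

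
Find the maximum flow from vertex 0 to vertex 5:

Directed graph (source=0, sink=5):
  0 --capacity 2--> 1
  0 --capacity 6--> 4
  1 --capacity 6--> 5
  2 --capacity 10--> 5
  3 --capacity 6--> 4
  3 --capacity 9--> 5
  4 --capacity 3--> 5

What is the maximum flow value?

Computing max flow:
  Flow on (0->1): 2/2
  Flow on (0->4): 3/6
  Flow on (1->5): 2/6
  Flow on (4->5): 3/3
Maximum flow = 5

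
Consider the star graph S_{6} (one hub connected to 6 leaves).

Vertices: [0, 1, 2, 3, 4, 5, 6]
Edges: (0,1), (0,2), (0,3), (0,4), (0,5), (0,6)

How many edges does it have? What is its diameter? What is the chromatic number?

Star graph S_{6}: the hub connects to all 6 leaves.
Edges = 6.
Diameter = 2 (any leaf to hub is 1, leaf to leaf through hub is 2).
Star graphs are bipartite (hub vs leaves), so chromatic number = 2.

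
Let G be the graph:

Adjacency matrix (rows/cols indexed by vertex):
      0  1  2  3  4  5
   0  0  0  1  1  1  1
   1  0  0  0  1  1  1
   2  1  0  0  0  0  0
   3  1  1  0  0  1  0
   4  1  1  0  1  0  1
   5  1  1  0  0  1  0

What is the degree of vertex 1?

Vertex 1 has neighbors [3, 4, 5], so deg(1) = 3.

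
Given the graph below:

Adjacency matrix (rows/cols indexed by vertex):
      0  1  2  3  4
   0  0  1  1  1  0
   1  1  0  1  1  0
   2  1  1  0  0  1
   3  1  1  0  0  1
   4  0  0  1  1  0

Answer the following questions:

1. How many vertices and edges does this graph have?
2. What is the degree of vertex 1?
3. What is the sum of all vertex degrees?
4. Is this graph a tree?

Count: 5 vertices, 7 edges.
Vertex 1 has neighbors [0, 2, 3], degree = 3.
Handshaking lemma: 2 * 7 = 14.
A tree on 5 vertices has 4 edges. This graph has 7 edges (3 extra). Not a tree.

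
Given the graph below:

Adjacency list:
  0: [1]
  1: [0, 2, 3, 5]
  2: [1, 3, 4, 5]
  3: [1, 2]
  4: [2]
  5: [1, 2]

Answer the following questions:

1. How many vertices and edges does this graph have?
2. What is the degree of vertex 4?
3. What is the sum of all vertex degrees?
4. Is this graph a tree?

Count: 6 vertices, 7 edges.
Vertex 4 has neighbors [2], degree = 1.
Handshaking lemma: 2 * 7 = 14.
A tree on 6 vertices has 5 edges. This graph has 7 edges (2 extra). Not a tree.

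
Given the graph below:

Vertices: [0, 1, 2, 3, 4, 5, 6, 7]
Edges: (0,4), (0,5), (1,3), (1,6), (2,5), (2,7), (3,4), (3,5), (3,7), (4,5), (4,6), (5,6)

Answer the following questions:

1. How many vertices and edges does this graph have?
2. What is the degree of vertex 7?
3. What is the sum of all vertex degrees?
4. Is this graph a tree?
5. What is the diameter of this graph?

Count: 8 vertices, 12 edges.
Vertex 7 has neighbors [2, 3], degree = 2.
Handshaking lemma: 2 * 12 = 24.
A tree on 8 vertices has 7 edges. This graph has 12 edges (5 extra). Not a tree.
Diameter (longest shortest path) = 3.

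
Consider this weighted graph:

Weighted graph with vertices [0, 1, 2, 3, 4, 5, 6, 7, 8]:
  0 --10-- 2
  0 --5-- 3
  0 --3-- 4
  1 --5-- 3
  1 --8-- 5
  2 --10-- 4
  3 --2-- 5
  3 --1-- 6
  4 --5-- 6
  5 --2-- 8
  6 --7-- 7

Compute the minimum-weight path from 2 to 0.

Using Dijkstra's algorithm from vertex 2:
Shortest path: 2 -> 0
Total weight: 10 = 10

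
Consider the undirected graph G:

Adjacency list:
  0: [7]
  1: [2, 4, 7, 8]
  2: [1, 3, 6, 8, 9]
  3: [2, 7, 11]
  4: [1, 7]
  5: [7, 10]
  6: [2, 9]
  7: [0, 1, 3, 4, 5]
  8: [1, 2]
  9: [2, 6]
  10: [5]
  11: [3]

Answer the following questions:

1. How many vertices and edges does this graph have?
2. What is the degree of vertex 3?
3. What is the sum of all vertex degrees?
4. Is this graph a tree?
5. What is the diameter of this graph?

Count: 12 vertices, 15 edges.
Vertex 3 has neighbors [2, 7, 11], degree = 3.
Handshaking lemma: 2 * 15 = 30.
A tree on 12 vertices has 11 edges. This graph has 15 edges (4 extra). Not a tree.
Diameter (longest shortest path) = 5.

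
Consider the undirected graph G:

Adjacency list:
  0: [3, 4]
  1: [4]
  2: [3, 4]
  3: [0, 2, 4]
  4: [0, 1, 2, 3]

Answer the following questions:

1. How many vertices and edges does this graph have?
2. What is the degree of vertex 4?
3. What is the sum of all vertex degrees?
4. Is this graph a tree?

Count: 5 vertices, 6 edges.
Vertex 4 has neighbors [0, 1, 2, 3], degree = 4.
Handshaking lemma: 2 * 6 = 12.
A tree on 5 vertices has 4 edges. This graph has 6 edges (2 extra). Not a tree.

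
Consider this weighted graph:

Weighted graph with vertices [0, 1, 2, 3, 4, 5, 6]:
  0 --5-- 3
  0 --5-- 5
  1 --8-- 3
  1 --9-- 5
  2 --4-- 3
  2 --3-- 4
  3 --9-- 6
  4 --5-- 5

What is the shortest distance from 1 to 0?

Using Dijkstra's algorithm from vertex 1:
Shortest path: 1 -> 3 -> 0
Total weight: 8 + 5 = 13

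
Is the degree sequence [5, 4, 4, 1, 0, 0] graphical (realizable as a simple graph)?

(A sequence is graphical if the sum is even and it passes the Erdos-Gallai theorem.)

Sum of degrees = 14. Sum is even but fails Erdos-Gallai. The sequence is NOT graphical.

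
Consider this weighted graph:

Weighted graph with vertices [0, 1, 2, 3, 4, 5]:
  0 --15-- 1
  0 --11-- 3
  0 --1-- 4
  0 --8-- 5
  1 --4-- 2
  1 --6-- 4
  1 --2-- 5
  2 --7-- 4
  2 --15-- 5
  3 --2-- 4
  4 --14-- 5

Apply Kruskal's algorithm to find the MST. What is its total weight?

Applying Kruskal's algorithm (sort edges by weight, add if no cycle):
  Add (0,4) w=1
  Add (1,5) w=2
  Add (3,4) w=2
  Add (1,2) w=4
  Add (1,4) w=6
  Skip (2,4) w=7 (creates cycle)
  Skip (0,5) w=8 (creates cycle)
  Skip (0,3) w=11 (creates cycle)
  Skip (4,5) w=14 (creates cycle)
  Skip (0,1) w=15 (creates cycle)
  Skip (2,5) w=15 (creates cycle)
MST weight = 15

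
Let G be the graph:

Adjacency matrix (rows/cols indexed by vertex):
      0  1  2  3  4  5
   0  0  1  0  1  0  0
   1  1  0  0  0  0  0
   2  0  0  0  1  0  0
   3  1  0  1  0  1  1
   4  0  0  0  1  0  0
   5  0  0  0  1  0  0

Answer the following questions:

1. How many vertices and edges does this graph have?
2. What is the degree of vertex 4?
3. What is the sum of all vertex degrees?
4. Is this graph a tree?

Count: 6 vertices, 5 edges.
Vertex 4 has neighbors [3], degree = 1.
Handshaking lemma: 2 * 5 = 10.
A graph is a tree iff it is connected and has exactly n-1 edges. This graph is connected (all 6 vertices in one component) and has 6-1 = 5 edges. It is a tree.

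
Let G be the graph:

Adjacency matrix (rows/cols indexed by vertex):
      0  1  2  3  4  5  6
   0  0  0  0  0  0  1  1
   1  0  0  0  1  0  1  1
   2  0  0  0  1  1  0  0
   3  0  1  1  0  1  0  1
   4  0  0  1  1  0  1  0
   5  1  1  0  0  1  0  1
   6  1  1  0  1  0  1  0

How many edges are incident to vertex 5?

Vertex 5 has neighbors [0, 1, 4, 6], so deg(5) = 4.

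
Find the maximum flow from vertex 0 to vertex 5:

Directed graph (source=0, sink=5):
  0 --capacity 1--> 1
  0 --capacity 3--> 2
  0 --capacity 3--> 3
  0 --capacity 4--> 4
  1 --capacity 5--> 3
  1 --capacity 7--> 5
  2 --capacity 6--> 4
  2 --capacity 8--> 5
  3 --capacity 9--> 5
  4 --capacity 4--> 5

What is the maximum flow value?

Computing max flow:
  Flow on (0->1): 1/1
  Flow on (0->2): 3/3
  Flow on (0->3): 3/3
  Flow on (0->4): 4/4
  Flow on (1->5): 1/7
  Flow on (2->5): 3/8
  Flow on (3->5): 3/9
  Flow on (4->5): 4/4
Maximum flow = 11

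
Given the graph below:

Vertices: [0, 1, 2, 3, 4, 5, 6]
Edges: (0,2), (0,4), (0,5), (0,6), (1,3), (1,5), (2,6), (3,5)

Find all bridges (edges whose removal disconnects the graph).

A bridge is an edge whose removal increases the number of connected components.
Bridges found: (0,4), (0,5)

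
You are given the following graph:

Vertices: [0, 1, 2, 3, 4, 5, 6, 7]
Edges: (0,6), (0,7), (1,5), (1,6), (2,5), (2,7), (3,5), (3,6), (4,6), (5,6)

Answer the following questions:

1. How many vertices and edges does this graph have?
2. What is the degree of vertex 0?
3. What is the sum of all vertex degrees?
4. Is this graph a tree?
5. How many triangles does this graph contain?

Count: 8 vertices, 10 edges.
Vertex 0 has neighbors [6, 7], degree = 2.
Handshaking lemma: 2 * 10 = 20.
A tree on 8 vertices has 7 edges. This graph has 10 edges (3 extra). Not a tree.
Number of triangles = 2.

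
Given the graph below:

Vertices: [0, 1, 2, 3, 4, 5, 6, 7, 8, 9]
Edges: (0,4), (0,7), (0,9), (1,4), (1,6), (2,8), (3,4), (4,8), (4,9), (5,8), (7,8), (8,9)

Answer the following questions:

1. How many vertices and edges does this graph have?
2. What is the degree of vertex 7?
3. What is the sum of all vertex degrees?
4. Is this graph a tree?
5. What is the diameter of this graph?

Count: 10 vertices, 12 edges.
Vertex 7 has neighbors [0, 8], degree = 2.
Handshaking lemma: 2 * 12 = 24.
A tree on 10 vertices has 9 edges. This graph has 12 edges (3 extra). Not a tree.
Diameter (longest shortest path) = 4.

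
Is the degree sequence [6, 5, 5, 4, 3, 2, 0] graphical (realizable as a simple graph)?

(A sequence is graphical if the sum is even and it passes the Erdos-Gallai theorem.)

Sum of degrees = 25. Sum is odd, so the sequence is NOT graphical.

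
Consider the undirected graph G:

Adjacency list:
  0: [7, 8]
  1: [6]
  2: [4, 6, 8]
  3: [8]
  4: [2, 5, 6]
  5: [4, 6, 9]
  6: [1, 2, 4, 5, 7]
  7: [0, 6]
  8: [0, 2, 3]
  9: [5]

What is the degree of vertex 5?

Vertex 5 has neighbors [4, 6, 9], so deg(5) = 3.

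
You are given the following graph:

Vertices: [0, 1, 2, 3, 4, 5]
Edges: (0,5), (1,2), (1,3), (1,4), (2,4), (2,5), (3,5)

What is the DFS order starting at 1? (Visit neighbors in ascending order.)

DFS from vertex 1 (neighbors processed in ascending order):
Visit order: 1, 2, 4, 5, 0, 3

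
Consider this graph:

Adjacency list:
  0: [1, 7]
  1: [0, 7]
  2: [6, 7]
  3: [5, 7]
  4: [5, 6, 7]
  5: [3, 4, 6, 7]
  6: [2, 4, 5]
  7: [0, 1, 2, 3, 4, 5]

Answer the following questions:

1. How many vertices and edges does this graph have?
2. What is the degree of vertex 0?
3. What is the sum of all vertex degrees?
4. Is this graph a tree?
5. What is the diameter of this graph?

Count: 8 vertices, 12 edges.
Vertex 0 has neighbors [1, 7], degree = 2.
Handshaking lemma: 2 * 12 = 24.
A tree on 8 vertices has 7 edges. This graph has 12 edges (5 extra). Not a tree.
Diameter (longest shortest path) = 3.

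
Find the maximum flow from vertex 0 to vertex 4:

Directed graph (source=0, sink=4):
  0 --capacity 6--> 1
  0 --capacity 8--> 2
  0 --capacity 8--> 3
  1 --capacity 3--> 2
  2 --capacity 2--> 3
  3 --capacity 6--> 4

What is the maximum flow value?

Computing max flow:
  Flow on (0->1): 2/6
  Flow on (0->3): 4/8
  Flow on (1->2): 2/3
  Flow on (2->3): 2/2
  Flow on (3->4): 6/6
Maximum flow = 6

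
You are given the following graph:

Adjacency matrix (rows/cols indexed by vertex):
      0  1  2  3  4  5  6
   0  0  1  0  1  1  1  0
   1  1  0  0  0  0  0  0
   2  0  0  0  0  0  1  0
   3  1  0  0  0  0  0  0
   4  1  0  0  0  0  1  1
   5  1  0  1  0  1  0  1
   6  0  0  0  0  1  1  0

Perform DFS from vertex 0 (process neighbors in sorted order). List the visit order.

DFS from vertex 0 (neighbors processed in ascending order):
Visit order: 0, 1, 3, 4, 5, 2, 6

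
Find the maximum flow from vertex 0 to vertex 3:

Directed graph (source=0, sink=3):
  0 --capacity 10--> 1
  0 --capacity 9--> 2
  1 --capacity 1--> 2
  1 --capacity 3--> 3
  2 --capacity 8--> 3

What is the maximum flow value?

Computing max flow:
  Flow on (0->1): 4/10
  Flow on (0->2): 7/9
  Flow on (1->2): 1/1
  Flow on (1->3): 3/3
  Flow on (2->3): 8/8
Maximum flow = 11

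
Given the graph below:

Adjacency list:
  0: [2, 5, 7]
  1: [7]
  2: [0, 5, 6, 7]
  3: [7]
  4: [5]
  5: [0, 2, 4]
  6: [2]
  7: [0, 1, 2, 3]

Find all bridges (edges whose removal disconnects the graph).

A bridge is an edge whose removal increases the number of connected components.
Bridges found: (1,7), (2,6), (3,7), (4,5)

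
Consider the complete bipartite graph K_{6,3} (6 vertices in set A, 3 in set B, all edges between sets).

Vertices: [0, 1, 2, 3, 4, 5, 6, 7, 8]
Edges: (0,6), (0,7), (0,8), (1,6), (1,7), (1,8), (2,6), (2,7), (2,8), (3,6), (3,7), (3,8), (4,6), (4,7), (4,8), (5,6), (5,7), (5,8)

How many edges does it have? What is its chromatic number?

K_{6,3} has 6 * 3 = 18 edges.
Bipartite graphs have chromatic number 2 (color each partition differently).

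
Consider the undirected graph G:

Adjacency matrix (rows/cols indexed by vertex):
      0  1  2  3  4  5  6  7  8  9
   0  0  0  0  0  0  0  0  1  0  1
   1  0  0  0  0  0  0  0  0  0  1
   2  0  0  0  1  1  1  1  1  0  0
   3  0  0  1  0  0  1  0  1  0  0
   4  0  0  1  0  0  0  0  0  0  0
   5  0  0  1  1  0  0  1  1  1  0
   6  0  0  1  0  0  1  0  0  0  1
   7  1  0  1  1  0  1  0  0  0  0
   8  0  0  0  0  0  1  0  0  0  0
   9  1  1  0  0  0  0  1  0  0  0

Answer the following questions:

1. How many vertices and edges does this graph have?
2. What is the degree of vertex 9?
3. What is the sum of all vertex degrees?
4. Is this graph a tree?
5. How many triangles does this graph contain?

Count: 10 vertices, 14 edges.
Vertex 9 has neighbors [0, 1, 6], degree = 3.
Handshaking lemma: 2 * 14 = 28.
A tree on 10 vertices has 9 edges. This graph has 14 edges (5 extra). Not a tree.
Number of triangles = 5.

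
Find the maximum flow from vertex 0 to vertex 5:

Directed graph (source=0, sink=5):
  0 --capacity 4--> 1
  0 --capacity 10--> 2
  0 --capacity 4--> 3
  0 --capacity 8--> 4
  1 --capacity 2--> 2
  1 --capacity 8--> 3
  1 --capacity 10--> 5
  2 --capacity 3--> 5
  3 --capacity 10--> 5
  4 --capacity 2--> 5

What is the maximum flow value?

Computing max flow:
  Flow on (0->1): 4/4
  Flow on (0->2): 3/10
  Flow on (0->3): 4/4
  Flow on (0->4): 2/8
  Flow on (1->5): 4/10
  Flow on (2->5): 3/3
  Flow on (3->5): 4/10
  Flow on (4->5): 2/2
Maximum flow = 13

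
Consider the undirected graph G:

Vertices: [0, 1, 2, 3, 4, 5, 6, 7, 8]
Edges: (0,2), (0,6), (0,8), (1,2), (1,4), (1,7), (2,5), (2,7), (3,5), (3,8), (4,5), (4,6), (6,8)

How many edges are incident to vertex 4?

Vertex 4 has neighbors [1, 5, 6], so deg(4) = 3.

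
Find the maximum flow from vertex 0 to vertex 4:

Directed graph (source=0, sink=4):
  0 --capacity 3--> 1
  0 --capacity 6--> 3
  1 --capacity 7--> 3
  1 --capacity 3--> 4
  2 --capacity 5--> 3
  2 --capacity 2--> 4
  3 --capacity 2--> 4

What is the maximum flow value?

Computing max flow:
  Flow on (0->1): 3/3
  Flow on (0->3): 2/6
  Flow on (1->4): 3/3
  Flow on (3->4): 2/2
Maximum flow = 5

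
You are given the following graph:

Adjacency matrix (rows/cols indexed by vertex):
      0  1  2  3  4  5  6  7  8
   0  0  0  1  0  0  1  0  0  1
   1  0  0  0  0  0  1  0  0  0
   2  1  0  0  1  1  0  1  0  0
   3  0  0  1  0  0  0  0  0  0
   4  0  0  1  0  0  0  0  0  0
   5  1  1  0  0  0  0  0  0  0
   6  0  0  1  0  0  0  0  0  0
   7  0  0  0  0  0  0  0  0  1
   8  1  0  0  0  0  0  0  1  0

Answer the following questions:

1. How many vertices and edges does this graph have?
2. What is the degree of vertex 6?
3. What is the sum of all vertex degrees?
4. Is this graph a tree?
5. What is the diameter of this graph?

Count: 9 vertices, 8 edges.
Vertex 6 has neighbors [2], degree = 1.
Handshaking lemma: 2 * 8 = 16.
A graph is a tree iff it is connected and has exactly n-1 edges. This graph is connected (all 9 vertices in one component) and has 9-1 = 8 edges. It is a tree.
Diameter (longest shortest path) = 4.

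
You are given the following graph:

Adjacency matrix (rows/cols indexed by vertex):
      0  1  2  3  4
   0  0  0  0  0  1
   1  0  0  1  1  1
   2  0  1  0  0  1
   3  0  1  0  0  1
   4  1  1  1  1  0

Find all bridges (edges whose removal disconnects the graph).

A bridge is an edge whose removal increases the number of connected components.
Bridges found: (0,4)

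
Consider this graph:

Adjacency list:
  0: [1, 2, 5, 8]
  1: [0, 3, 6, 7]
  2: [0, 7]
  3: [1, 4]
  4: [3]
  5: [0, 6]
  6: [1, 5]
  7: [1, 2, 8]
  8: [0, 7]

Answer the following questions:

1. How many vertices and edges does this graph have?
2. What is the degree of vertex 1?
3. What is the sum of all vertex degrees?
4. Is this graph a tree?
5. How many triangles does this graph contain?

Count: 9 vertices, 11 edges.
Vertex 1 has neighbors [0, 3, 6, 7], degree = 4.
Handshaking lemma: 2 * 11 = 22.
A tree on 9 vertices has 8 edges. This graph has 11 edges (3 extra). Not a tree.
Number of triangles = 0.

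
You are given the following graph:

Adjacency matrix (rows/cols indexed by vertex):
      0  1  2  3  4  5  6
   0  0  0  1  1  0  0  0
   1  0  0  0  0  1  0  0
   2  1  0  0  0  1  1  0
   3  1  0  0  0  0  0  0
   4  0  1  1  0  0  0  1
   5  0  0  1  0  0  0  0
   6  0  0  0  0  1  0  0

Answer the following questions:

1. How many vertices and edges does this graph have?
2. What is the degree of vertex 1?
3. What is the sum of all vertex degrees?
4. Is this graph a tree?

Count: 7 vertices, 6 edges.
Vertex 1 has neighbors [4], degree = 1.
Handshaking lemma: 2 * 6 = 12.
A graph is a tree iff it is connected and has exactly n-1 edges. This graph is connected (all 7 vertices in one component) and has 7-1 = 6 edges. It is a tree.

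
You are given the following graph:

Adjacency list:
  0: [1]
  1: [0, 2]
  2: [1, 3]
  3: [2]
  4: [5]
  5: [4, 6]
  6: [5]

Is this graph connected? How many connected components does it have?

Checking connectivity: the graph has 2 connected component(s).
Components: [[0, 1, 2, 3], [4, 5, 6]]. The graph is NOT connected.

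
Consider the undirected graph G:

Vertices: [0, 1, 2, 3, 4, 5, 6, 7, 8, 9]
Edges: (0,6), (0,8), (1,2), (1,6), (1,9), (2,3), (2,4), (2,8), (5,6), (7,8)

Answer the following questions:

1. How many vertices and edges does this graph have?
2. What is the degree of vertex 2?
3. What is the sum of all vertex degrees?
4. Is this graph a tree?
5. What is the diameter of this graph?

Count: 10 vertices, 10 edges.
Vertex 2 has neighbors [1, 3, 4, 8], degree = 4.
Handshaking lemma: 2 * 10 = 20.
A tree on 10 vertices has 9 edges. This graph has 10 edges (1 extra). Not a tree.
Diameter (longest shortest path) = 4.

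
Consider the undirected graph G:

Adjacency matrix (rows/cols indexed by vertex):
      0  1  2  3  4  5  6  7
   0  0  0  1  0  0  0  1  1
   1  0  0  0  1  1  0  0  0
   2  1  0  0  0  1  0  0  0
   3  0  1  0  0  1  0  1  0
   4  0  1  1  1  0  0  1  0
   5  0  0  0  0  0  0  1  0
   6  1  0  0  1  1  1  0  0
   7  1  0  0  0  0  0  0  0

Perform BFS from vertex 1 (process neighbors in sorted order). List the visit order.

BFS from vertex 1 (neighbors processed in ascending order):
Visit order: 1, 3, 4, 6, 2, 0, 5, 7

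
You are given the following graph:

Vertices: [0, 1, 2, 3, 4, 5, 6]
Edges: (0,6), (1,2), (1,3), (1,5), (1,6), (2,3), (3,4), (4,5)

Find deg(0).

Vertex 0 has neighbors [6], so deg(0) = 1.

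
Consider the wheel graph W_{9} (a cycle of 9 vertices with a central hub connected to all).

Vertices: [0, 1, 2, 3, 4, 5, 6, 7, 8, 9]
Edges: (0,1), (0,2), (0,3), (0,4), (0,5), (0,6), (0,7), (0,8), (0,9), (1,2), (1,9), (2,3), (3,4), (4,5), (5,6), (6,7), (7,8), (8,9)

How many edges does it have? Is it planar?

Wheel graph W_{9}: 9 cycle edges + 9 spoke edges = 18 edges.
Total vertices: 10.
The graph is planar.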